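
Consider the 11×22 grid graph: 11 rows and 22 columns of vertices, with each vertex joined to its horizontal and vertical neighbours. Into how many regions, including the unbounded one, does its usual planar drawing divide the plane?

The grid has V = 11·22 = 242 vertices and E = 11·21 + 22·10 = 451 edges.
F = 2 − V + E = 2 − 242 + 451 = 211.

211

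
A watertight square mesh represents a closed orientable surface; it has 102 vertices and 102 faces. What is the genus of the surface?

1

Every face is a square, so 2E = 4·102 = 408, giving E = 204.
χ = V − E + F = 102 − 204 + 102 = 0.
For a closed orientable surface χ = 2 − 2g, so g = (2 − (0))/2 = 1.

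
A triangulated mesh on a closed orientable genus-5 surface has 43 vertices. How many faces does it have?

102

χ = 2 − 2·5 = -8, and every face is a triangle so 3F = 2E.
V − E + F = -8 with E = 3F/2 gives 43 − (3/2 − 1)·F = -8, so F = 102 and E = 153.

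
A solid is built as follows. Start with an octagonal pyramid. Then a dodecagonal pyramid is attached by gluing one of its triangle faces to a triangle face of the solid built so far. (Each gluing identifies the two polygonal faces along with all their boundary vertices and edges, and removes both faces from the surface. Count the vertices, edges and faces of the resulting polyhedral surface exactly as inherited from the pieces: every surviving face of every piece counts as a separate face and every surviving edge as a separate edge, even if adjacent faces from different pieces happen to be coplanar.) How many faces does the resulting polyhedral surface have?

An octagonal pyramid: V=9, E=16, F=9.
Attach a dodecagonal pyramid (V=13, E=24, F=13) along a 3-gon: merge 3 vertices and 3 edges, delete both glued faces → V=19, E=37, F=20.
Check: V − E + F = 19 − 37 + 20 = 2.

20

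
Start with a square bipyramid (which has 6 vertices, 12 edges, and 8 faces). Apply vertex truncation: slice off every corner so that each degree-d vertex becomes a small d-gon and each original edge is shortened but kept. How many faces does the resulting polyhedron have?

Truncation replaces each original edge-end by a new vertex, so V′ = 2E = 24.
Each original edge survives, and each old vertex of degree d contributes d new edges; summing degrees gives Σd = 2E, so E′ = E + 2E = 3E = 36.
Each original face survives and each original vertex becomes one new face: F′ = F + V = 14.

14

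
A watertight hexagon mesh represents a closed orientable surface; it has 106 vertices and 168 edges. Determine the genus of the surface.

4

Every face is a hexagon and each edge borders two faces, so 6F = 2·168, giving F = 56.
χ = V − E + F = 106 − 168 + 56 = -6.
For a closed orientable surface χ = 2 − 2g, so g = (2 − (-6))/2 = 4.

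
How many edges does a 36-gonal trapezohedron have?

The n-trapezohedron (dual of the n-antiprism) has V = 2·36 + 2 = 74, E = 4·36 = 144, F = 2·36 = 72.
Check: V − E + F = 74 − 144 + 72 = 2.

144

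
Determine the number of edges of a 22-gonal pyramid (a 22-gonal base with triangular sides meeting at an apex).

44

A pyramid on an n-gon base has one n-gon and n triangles: V = 22 + 1 = 23, E = 2·22 = 44, F = 22 + 1 = 23.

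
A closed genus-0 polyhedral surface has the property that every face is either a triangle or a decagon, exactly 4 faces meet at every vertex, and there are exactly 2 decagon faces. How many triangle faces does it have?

Let x be the number of triangles; then F = 2 + x.
Edge–face incidences: 2E = 10·2 + 3·x = 20 + 3x.
Every vertex has degree 4, so 4V = 2E.
Euler: V − E + F = 2 ⇒ (2E)/4 − E + (2 + x) = 2.
Multiply by 8: 2·(2E) − 4·(2E) + 8·(2 + x) = 16, i.e. 16 + 8x − 2·(20 + 3x) = 16.
Collecting terms: 2x − 24 = 16, so 2x = 40, so x = 20.
Then 2E = 20 + 3·20 = 80, so E = 40, V = 2E/4 = 20, F = 2 + 20 = 22.

20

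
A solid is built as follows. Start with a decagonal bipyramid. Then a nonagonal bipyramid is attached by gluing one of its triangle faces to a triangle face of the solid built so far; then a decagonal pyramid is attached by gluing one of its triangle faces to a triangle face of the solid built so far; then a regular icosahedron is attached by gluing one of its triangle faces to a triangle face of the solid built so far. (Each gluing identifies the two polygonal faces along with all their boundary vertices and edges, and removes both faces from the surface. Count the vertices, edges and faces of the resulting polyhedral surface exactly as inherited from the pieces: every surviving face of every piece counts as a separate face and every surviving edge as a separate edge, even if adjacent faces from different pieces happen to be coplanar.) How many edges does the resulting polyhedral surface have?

A decagonal bipyramid: V=12, E=30, F=20.
Attach a nonagonal bipyramid (V=11, E=27, F=18) along a 3-gon: merge 3 vertices and 3 edges, delete both glued faces → V=20, E=54, F=36.
Attach a decagonal pyramid (V=11, E=20, F=11) along a 3-gon: merge 3 vertices and 3 edges, delete both glued faces → V=28, E=71, F=45.
Attach a regular icosahedron (V=12, E=30, F=20) along a 3-gon: merge 3 vertices and 3 edges, delete both glued faces → V=37, E=98, F=63.
Check: V − E + F = 37 − 98 + 63 = 2.

98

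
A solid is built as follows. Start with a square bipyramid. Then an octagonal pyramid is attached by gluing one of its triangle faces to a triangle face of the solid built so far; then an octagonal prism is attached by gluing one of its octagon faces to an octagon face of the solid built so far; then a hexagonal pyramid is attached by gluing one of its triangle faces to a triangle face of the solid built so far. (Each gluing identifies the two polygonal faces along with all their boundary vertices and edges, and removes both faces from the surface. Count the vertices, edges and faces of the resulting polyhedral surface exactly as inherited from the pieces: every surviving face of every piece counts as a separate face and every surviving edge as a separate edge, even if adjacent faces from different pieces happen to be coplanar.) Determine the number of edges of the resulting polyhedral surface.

A square bipyramid: V=6, E=12, F=8.
Attach an octagonal pyramid (V=9, E=16, F=9) along a 3-gon: merge 3 vertices and 3 edges, delete both glued faces → V=12, E=25, F=15.
Attach an octagonal prism (V=16, E=24, F=10) along an 8-gon: merge 8 vertices and 8 edges, delete both glued faces → V=20, E=41, F=23.
Attach a hexagonal pyramid (V=7, E=12, F=7) along a 3-gon: merge 3 vertices and 3 edges, delete both glued faces → V=24, E=50, F=28.
Check: V − E + F = 24 − 50 + 28 = 2.

50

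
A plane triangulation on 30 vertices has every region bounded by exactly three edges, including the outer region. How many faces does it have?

In a plane triangulation 3F = 2E and V − E + F = 2, so F = 2V − 4 = 2·30 − 4 = 56.

56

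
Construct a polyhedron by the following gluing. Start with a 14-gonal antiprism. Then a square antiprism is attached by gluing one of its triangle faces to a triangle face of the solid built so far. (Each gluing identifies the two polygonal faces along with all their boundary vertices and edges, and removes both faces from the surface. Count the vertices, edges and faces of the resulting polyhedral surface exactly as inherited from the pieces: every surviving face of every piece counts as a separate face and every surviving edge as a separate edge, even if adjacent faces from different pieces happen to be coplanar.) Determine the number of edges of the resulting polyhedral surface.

A 14-gonal antiprism: V=28, E=56, F=30.
Attach a square antiprism (V=8, E=16, F=10) along a 3-gon: merge 3 vertices and 3 edges, delete both glued faces → V=33, E=69, F=38.
Check: V − E + F = 33 − 69 + 38 = 2.

69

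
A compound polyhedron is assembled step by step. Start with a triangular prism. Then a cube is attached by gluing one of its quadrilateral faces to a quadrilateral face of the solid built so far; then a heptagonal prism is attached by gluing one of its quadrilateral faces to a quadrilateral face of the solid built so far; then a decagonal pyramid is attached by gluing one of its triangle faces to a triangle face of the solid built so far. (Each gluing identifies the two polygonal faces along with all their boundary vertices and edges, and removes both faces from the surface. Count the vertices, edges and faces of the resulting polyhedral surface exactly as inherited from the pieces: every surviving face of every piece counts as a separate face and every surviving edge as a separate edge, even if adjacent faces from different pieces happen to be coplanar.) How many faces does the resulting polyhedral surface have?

25

A triangular prism: V=6, E=9, F=5.
Attach a cube (V=8, E=12, F=6) along a 4-gon: merge 4 vertices and 4 edges, delete both glued faces → V=10, E=17, F=9.
Attach a heptagonal prism (V=14, E=21, F=9) along a 4-gon: merge 4 vertices and 4 edges, delete both glued faces → V=20, E=34, F=16.
Attach a decagonal pyramid (V=11, E=20, F=11) along a 3-gon: merge 3 vertices and 3 edges, delete both glued faces → V=28, E=51, F=25.
Check: V − E + F = 28 − 51 + 25 = 2.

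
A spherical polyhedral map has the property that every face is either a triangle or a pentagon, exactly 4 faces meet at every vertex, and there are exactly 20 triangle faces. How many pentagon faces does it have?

12

Let x be the number of pentagons; then F = 20 + x.
Edge–face incidences: 2E = 3·20 + 5·x = 60 + 5x.
Every vertex has degree 4, so 4V = 2E.
Euler: V − E + F = 2 ⇒ (2E)/4 − E + (20 + x) = 2.
Multiply by 8: 2·(2E) − 4·(2E) + 8·(20 + x) = 16, i.e. 160 + 8x − 2·(60 + 5x) = 16.
Collecting terms: −2x + 40 = 16, so −2x = −24, so x = 12.
Then 2E = 60 + 5·12 = 120, so E = 60, V = 2E/4 = 30, F = 20 + 12 = 32.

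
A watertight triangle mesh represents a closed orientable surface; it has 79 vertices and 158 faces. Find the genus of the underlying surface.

Every face is a triangle, so 2E = 3·158 = 474, giving E = 237.
χ = V − E + F = 79 − 237 + 158 = 0.
For a closed orientable surface χ = 2 − 2g, so g = (2 − (0))/2 = 1.

1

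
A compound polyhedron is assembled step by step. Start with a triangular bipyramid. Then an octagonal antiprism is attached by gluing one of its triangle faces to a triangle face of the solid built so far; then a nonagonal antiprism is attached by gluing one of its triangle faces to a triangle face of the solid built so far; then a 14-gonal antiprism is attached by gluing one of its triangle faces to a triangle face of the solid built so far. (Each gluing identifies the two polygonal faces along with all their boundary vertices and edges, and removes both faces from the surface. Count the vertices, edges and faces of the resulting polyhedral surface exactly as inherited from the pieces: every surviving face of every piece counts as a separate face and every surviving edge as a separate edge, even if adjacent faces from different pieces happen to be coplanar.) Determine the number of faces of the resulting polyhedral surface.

68

A triangular bipyramid: V=5, E=9, F=6.
Attach an octagonal antiprism (V=16, E=32, F=18) along a 3-gon: merge 3 vertices and 3 edges, delete both glued faces → V=18, E=38, F=22.
Attach a nonagonal antiprism (V=18, E=36, F=20) along a 3-gon: merge 3 vertices and 3 edges, delete both glued faces → V=33, E=71, F=40.
Attach a 14-gonal antiprism (V=28, E=56, F=30) along a 3-gon: merge 3 vertices and 3 edges, delete both glued faces → V=58, E=124, F=68.
Check: V − E + F = 58 − 124 + 68 = 2.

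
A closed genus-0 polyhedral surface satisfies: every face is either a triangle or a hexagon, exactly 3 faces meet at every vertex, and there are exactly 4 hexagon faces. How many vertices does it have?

Let x be the number of triangles; then F = 4 + x.
Edge–face incidences: 2E = 6·4 + 3·x = 24 + 3x.
Every vertex has degree 3, so 3V = 2E.
Euler: V − E + F = 2 ⇒ (2E)/3 − E + (4 + x) = 2.
Multiply by 6: 2·(2E) − 3·(2E) + 6·(4 + x) = 12, i.e. 24 + 6x − (24 + 3x) = 12.
Collecting terms: 3x = 12, so x = 4.
Then 2E = 24 + 3·4 = 36, so E = 18, V = 2E/3 = 12, F = 4 + 4 = 8.

12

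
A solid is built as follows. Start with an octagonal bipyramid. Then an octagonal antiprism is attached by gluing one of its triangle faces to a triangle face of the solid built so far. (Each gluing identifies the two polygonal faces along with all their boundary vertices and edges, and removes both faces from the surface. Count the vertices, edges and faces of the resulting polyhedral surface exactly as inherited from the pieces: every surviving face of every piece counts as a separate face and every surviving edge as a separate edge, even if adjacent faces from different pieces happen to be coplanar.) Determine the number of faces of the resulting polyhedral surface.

32

An octagonal bipyramid: V=10, E=24, F=16.
Attach an octagonal antiprism (V=16, E=32, F=18) along a 3-gon: merge 3 vertices and 3 edges, delete both glued faces → V=23, E=53, F=32.
Check: V − E + F = 23 − 53 + 32 = 2.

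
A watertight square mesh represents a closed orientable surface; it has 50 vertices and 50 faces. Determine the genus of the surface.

Every face is a square, so 2E = 4·50 = 200, giving E = 100.
χ = V − E + F = 50 − 100 + 50 = 0.
For a closed orientable surface χ = 2 − 2g, so g = (2 − (0))/2 = 1.

1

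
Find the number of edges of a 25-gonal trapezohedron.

100

The n-trapezohedron (dual of the n-antiprism) has V = 2·25 + 2 = 52, E = 4·25 = 100, F = 2·25 = 50.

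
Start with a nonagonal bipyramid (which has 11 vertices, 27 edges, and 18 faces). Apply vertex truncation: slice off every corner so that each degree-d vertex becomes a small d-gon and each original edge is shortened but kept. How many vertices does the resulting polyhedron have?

54

Truncation replaces each original edge-end by a new vertex, so V′ = 2E = 54.
Each original edge survives, and each old vertex of degree d contributes d new edges; summing degrees gives Σd = 2E, so E′ = E + 2E = 3E = 81.
Each original face survives and each original vertex becomes one new face: F′ = F + V = 29.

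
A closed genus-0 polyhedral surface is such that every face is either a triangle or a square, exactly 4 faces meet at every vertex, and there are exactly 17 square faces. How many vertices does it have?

Let x be the number of triangles; then F = 17 + x.
Edge–face incidences: 2E = 4·17 + 3·x = 68 + 3x.
Every vertex has degree 4, so 4V = 2E.
Euler: V − E + F = 2 ⇒ (2E)/4 − E + (17 + x) = 2.
Multiply by 8: 2·(2E) − 4·(2E) + 8·(17 + x) = 16, i.e. 136 + 8x − 2·(68 + 3x) = 16.
Collecting terms: 2x = 16, so x = 8.
Then 2E = 68 + 3·8 = 92, so E = 46, V = 2E/4 = 23, F = 17 + 8 = 25.

23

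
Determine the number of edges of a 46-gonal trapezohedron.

184

The n-trapezohedron (dual of the n-antiprism) has V = 2·46 + 2 = 94, E = 4·46 = 184, F = 2·46 = 92.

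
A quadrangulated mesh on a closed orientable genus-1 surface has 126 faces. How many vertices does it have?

χ = 2 − 2·1 = 0, and every face is a square so 4F = 2E.
E = 4·126/2 = 252. Then V = 0 + E − F = 0 + 252 − 126 = 126.

126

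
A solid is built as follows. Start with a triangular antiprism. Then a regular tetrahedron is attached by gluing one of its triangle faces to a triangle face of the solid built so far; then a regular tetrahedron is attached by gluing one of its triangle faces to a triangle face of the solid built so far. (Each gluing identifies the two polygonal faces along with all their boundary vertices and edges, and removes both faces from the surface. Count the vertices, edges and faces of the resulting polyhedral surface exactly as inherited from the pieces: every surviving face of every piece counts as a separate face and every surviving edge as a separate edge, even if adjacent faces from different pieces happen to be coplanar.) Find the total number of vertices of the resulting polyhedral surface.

A triangular antiprism: V=6, E=12, F=8.
Attach a regular tetrahedron (V=4, E=6, F=4) along a 3-gon: merge 3 vertices and 3 edges, delete both glued faces → V=7, E=15, F=10.
Attach a regular tetrahedron (V=4, E=6, F=4) along a 3-gon: merge 3 vertices and 3 edges, delete both glued faces → V=8, E=18, F=12.
Check: V − E + F = 8 − 18 + 12 = 2.

8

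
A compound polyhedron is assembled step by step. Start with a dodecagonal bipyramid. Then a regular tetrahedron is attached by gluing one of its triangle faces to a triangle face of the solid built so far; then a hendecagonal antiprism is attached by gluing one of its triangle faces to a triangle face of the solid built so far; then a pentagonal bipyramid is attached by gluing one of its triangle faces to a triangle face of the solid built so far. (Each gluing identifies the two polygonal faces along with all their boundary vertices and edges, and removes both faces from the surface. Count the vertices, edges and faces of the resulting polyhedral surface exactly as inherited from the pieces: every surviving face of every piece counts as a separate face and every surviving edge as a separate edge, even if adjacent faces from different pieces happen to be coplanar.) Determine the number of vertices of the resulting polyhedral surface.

38

A dodecagonal bipyramid: V=14, E=36, F=24.
Attach a regular tetrahedron (V=4, E=6, F=4) along a 3-gon: merge 3 vertices and 3 edges, delete both glued faces → V=15, E=39, F=26.
Attach a hendecagonal antiprism (V=22, E=44, F=24) along a 3-gon: merge 3 vertices and 3 edges, delete both glued faces → V=34, E=80, F=48.
Attach a pentagonal bipyramid (V=7, E=15, F=10) along a 3-gon: merge 3 vertices and 3 edges, delete both glued faces → V=38, E=92, F=56.
Check: V − E + F = 38 − 92 + 56 = 2.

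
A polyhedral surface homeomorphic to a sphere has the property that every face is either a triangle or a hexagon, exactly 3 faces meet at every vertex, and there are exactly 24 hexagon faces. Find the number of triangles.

Let x be the number of triangles; then F = 24 + x.
Edge–face incidences: 2E = 6·24 + 3·x = 144 + 3x.
Every vertex has degree 3, so 3V = 2E.
Euler: V − E + F = 2 ⇒ (2E)/3 − E + (24 + x) = 2.
Multiply by 6: 2·(2E) − 3·(2E) + 6·(24 + x) = 12, i.e. 144 + 6x − (144 + 3x) = 12.
Collecting terms: 3x = 12, so x = 4.
Then 2E = 144 + 3·4 = 156, so E = 78, V = 2E/3 = 52, F = 24 + 4 = 28.

4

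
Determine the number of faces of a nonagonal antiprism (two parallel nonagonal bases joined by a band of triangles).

An antiprism on an n-gon has two n-gon caps and 2n triangles: V = 2·9 = 18, E = 4·9 = 36, F = 2·9 + 2 = 20.
Check: V − E + F = 18 − 36 + 20 = 2.

20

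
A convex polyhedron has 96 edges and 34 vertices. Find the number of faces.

64

Here V − E + F = 2.
F = 2 − V + E = 2 − 34 + 96 = 64.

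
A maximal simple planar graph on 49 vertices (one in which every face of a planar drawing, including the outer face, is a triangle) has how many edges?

141

In a plane triangulation 3F = 2E and V − E + F = 2, so E = 3V − 6 = 3·49 − 6 = 141.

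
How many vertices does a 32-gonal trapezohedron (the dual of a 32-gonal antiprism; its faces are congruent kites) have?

The n-trapezohedron (dual of the n-antiprism) has V = 2·32 + 2 = 66, E = 4·32 = 128, F = 2·32 = 64.

66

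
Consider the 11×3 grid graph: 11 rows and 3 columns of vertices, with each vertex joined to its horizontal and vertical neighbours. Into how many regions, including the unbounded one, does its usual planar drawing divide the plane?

The grid has V = 11·3 = 33 vertices and E = 11·2 + 3·10 = 52 edges.
F = 2 − V + E = 2 − 33 + 52 = 21.

21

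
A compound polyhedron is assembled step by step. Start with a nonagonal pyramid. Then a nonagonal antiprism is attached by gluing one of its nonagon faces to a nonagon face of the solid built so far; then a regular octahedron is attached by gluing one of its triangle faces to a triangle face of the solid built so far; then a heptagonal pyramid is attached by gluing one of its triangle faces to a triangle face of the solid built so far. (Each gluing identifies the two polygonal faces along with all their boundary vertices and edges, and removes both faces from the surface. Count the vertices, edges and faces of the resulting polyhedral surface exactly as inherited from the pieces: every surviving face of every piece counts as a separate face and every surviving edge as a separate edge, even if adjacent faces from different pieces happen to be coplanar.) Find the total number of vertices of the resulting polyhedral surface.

A nonagonal pyramid: V=10, E=18, F=10.
Attach a nonagonal antiprism (V=18, E=36, F=20) along a 9-gon: merge 9 vertices and 9 edges, delete both glued faces → V=19, E=45, F=28.
Attach a regular octahedron (V=6, E=12, F=8) along a 3-gon: merge 3 vertices and 3 edges, delete both glued faces → V=22, E=54, F=34.
Attach a heptagonal pyramid (V=8, E=14, F=8) along a 3-gon: merge 3 vertices and 3 edges, delete both glued faces → V=27, E=65, F=40.
Check: V − E + F = 27 − 65 + 40 = 2.

27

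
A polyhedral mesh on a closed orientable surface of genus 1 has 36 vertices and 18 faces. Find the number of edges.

54

For a closed orientable surface of genus 1, χ = 2 − 2·1 = 0.
E = V + F − (0) = 36 + 18 − (0) = 54.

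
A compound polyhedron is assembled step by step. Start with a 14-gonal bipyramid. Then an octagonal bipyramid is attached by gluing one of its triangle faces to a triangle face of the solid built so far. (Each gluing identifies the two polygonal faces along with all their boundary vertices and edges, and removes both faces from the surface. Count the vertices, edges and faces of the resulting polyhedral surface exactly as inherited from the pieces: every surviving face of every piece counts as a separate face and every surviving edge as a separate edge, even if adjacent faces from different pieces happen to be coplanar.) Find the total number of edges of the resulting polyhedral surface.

63

A 14-gonal bipyramid: V=16, E=42, F=28.
Attach an octagonal bipyramid (V=10, E=24, F=16) along a 3-gon: merge 3 vertices and 3 edges, delete both glued faces → V=23, E=63, F=42.
Check: V − E + F = 23 − 63 + 42 = 2.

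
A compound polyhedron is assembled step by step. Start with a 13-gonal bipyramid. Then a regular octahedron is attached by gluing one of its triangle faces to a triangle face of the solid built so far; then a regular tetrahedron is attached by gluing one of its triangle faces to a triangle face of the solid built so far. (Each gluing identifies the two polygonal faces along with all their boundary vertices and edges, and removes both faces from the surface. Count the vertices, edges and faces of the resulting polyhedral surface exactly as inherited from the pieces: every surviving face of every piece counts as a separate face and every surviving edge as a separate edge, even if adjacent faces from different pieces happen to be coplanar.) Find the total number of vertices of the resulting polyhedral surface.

A 13-gonal bipyramid: V=15, E=39, F=26.
Attach a regular octahedron (V=6, E=12, F=8) along a 3-gon: merge 3 vertices and 3 edges, delete both glued faces → V=18, E=48, F=32.
Attach a regular tetrahedron (V=4, E=6, F=4) along a 3-gon: merge 3 vertices and 3 edges, delete both glued faces → V=19, E=51, F=34.
Check: V − E + F = 19 − 51 + 34 = 2.

19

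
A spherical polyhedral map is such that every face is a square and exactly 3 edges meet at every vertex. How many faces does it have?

6

Each face has 4 edges and each edge borders two faces, so 2E = 4F.
Each vertex has degree 3, so 3V = 2E and hence V = 4F/3.
Euler: V − E + F = 2 ⇒ (4F/3) − (4F/2) + F = 2.
Multiply by 6: (8 − 12 + 6)F = 12, i.e. 2F = 12.
So F = 6, E = 4·6/2 = 12, V = 4·6/3 = 8.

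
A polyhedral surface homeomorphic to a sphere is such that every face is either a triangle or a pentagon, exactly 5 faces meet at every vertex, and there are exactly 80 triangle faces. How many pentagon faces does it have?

Let x be the number of pentagons; then F = 80 + x.
Edge–face incidences: 2E = 3·80 + 5·x = 240 + 5x.
Every vertex has degree 5, so 5V = 2E.
Euler: V − E + F = 2 ⇒ (2E)/5 − E + (80 + x) = 2.
Multiply by 10: 2·(2E) − 5·(2E) + 10·(80 + x) = 20, i.e. 800 + 10x − 3·(240 + 5x) = 20.
Collecting terms: −5x + 80 = 20, so −5x = −60, so x = 12.
Then 2E = 240 + 5·12 = 300, so E = 150, V = 2E/5 = 60, F = 80 + 12 = 92.

12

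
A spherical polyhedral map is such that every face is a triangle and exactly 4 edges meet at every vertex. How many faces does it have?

Each face has 3 edges and each edge borders two faces, so 2E = 3F.
Each vertex has degree 4, so 4V = 2E and hence V = 3F/4.
Euler: V − E + F = 2 ⇒ (3F/4) − (3F/2) + F = 2.
Multiply by 8: (6 − 12 + 8)F = 16, i.e. 2F = 16.
So F = 8, E = 3·8/2 = 12, V = 3·8/4 = 6.

8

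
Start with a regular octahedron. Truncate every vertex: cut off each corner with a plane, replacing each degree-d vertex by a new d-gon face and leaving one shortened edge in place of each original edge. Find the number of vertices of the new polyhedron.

The base solid has V = 6, E = 12, F = 8.
Truncation replaces each original edge-end by a new vertex, so V′ = 2E = 24.
Each original edge survives, and each old vertex of degree d contributes d new edges; summing degrees gives Σd = 2E, so E′ = E + 2E = 3E = 36.
Each original face survives and each original vertex becomes one new face: F′ = F + V = 14.

24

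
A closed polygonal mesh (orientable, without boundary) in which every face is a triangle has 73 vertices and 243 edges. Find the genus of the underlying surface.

Every face is a triangle and each edge borders two faces, so 3F = 2·243, giving F = 162.
χ = V − E + F = 73 − 243 + 162 = -8.
For a closed orientable surface χ = 2 − 2g, so g = (2 − (-8))/2 = 5.

5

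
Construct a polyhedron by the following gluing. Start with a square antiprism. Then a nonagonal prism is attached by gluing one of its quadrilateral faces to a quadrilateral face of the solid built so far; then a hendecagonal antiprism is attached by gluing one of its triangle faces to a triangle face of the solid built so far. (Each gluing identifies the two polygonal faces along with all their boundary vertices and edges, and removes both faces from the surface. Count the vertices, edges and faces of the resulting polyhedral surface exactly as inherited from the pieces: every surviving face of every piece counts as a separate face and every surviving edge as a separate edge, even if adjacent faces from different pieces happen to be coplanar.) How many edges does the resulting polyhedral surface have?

80

A square antiprism: V=8, E=16, F=10.
Attach a nonagonal prism (V=18, E=27, F=11) along a 4-gon: merge 4 vertices and 4 edges, delete both glued faces → V=22, E=39, F=19.
Attach a hendecagonal antiprism (V=22, E=44, F=24) along a 3-gon: merge 3 vertices and 3 edges, delete both glued faces → V=41, E=80, F=41.
Check: V − E + F = 41 − 80 + 41 = 2.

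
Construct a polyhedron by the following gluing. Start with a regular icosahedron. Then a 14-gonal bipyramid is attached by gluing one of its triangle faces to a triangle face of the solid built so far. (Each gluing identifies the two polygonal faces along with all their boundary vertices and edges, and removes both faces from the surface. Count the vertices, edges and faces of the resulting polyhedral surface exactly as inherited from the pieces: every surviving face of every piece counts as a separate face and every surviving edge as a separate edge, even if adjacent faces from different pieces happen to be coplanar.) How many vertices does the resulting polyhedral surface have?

A regular icosahedron: V=12, E=30, F=20.
Attach a 14-gonal bipyramid (V=16, E=42, F=28) along a 3-gon: merge 3 vertices and 3 edges, delete both glued faces → V=25, E=69, F=46.
Check: V − E + F = 25 − 69 + 46 = 2.

25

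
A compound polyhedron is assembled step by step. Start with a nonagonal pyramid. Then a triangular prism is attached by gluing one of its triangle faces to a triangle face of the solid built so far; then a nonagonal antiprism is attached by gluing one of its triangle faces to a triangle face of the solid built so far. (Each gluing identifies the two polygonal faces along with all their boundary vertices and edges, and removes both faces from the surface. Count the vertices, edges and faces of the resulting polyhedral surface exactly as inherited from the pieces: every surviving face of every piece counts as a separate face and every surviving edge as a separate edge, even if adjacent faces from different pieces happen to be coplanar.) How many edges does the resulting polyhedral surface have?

A nonagonal pyramid: V=10, E=18, F=10.
Attach a triangular prism (V=6, E=9, F=5) along a 3-gon: merge 3 vertices and 3 edges, delete both glued faces → V=13, E=24, F=13.
Attach a nonagonal antiprism (V=18, E=36, F=20) along a 3-gon: merge 3 vertices and 3 edges, delete both glued faces → V=28, E=57, F=31.
Check: V − E + F = 28 − 57 + 31 = 2.

57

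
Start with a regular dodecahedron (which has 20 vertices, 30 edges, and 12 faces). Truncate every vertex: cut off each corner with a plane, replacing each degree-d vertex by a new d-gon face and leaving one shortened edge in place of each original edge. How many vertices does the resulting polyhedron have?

60

Truncation replaces each original edge-end by a new vertex, so V′ = 2E = 60.
Each original edge survives, and each old vertex of degree d contributes d new edges; summing degrees gives Σd = 2E, so E′ = E + 2E = 3E = 90.
Each original face survives and each original vertex becomes one new face: F′ = F + V = 32.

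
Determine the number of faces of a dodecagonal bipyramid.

A bipyramid over an n-gon has 2n triangular faces and n + 2 vertices: V = 12 + 2 = 14, E = 3·12 = 36, F = 2·12 = 24.

24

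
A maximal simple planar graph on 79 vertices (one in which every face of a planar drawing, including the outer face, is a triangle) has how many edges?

In a plane triangulation 3F = 2E and V − E + F = 2, so E = 3V − 6 = 3·79 − 6 = 231.

231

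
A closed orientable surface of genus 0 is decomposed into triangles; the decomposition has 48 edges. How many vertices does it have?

χ = 2 − 2·0 = 2, and every face is a triangle so 3F = 2E.
F = 2E/3 = 32. Then V = 2 + E − F = 2 + 48 − 32 = 18.

18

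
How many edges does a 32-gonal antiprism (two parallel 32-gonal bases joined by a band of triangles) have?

An antiprism on an n-gon has two n-gon caps and 2n triangles: V = 2·32 = 64, E = 4·32 = 128, F = 2·32 + 2 = 66.

128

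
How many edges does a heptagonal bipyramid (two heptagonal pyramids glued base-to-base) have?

21

A bipyramid over an n-gon has 2n triangular faces and n + 2 vertices: V = 7 + 2 = 9, E = 3·7 = 21, F = 2·7 = 14.
Check: V − E + F = 9 − 21 + 14 = 2.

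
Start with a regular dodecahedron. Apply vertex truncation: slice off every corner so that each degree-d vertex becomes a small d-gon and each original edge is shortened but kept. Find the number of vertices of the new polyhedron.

The base solid has V = 20, E = 30, F = 12.
Truncation replaces each original edge-end by a new vertex, so V′ = 2E = 60.
Each original edge survives, and each old vertex of degree d contributes d new edges; summing degrees gives Σd = 2E, so E′ = E + 2E = 3E = 90.
Each original face survives and each original vertex becomes one new face: F′ = F + V = 32.

60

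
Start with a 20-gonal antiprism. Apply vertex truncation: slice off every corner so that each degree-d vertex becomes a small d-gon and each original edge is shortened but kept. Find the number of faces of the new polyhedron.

The base solid has V = 40, E = 80, F = 42.
Truncation replaces each original edge-end by a new vertex, so V′ = 2E = 160.
Each original edge survives, and each old vertex of degree d contributes d new edges; summing degrees gives Σd = 2E, so E′ = E + 2E = 3E = 240.
Each original face survives and each original vertex becomes one new face: F′ = F + V = 82.

82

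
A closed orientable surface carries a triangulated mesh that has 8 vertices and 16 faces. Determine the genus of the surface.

1

Every face is a triangle, so 2E = 3·16 = 48, giving E = 24.
χ = V − E + F = 8 − 24 + 16 = 0.
For a closed orientable surface χ = 2 − 2g, so g = (2 − (0))/2 = 1.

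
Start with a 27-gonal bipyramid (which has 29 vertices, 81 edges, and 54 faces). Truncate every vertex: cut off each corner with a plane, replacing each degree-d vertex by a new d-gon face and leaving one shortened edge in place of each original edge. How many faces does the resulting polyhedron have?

83

Truncation replaces each original edge-end by a new vertex, so V′ = 2E = 162.
Each original edge survives, and each old vertex of degree d contributes d new edges; summing degrees gives Σd = 2E, so E′ = E + 2E = 3E = 243.
Each original face survives and each original vertex becomes one new face: F′ = F + V = 83.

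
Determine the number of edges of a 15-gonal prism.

A prism on an n-gon has two n-gon bases and n rectangular sides: V = 2·15 = 30, E = 3·15 = 45, F = 15 + 2 = 17.
Check: V − E + F = 30 − 45 + 17 = 2.

45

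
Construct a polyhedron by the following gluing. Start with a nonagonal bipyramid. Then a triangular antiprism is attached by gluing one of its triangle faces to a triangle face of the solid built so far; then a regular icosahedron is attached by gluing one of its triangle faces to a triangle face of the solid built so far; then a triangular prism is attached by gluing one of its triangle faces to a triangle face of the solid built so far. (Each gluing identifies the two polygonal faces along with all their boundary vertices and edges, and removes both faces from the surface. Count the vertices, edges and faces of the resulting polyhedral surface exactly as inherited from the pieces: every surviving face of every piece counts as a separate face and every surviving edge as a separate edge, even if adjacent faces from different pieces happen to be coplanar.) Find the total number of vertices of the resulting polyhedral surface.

A nonagonal bipyramid: V=11, E=27, F=18.
Attach a triangular antiprism (V=6, E=12, F=8) along a 3-gon: merge 3 vertices and 3 edges, delete both glued faces → V=14, E=36, F=24.
Attach a regular icosahedron (V=12, E=30, F=20) along a 3-gon: merge 3 vertices and 3 edges, delete both glued faces → V=23, E=63, F=42.
Attach a triangular prism (V=6, E=9, F=5) along a 3-gon: merge 3 vertices and 3 edges, delete both glued faces → V=26, E=69, F=45.
Check: V − E + F = 26 − 69 + 45 = 2.

26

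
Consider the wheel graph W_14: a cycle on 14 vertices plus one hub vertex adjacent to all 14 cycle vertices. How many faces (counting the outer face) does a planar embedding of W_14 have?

15

W_14 has V = 14 + 1 = 15 vertices and E = 2·14 = 28 edges.
By Euler's formula F = 2 − V + E = 2 − 15 + 28 = 15.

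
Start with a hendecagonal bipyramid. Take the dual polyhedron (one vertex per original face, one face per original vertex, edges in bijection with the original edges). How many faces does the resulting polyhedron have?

The base solid has V = 13, E = 33, F = 22.
The dual swaps V and F and preserves E: V′ = F = 22, E′ = E = 33, F′ = V = 13.

13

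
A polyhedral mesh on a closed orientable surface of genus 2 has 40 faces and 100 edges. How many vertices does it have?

58

For a closed orientable surface of genus 2, χ = 2 − 2·2 = -2.
V = -2 + E − F = -2 + 100 − 40 = 58.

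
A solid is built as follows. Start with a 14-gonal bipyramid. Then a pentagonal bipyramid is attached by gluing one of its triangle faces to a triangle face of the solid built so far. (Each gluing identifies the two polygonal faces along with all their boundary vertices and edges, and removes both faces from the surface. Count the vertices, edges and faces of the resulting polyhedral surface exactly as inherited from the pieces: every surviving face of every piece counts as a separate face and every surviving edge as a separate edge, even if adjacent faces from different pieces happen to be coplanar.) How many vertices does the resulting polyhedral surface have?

20

A 14-gonal bipyramid: V=16, E=42, F=28.
Attach a pentagonal bipyramid (V=7, E=15, F=10) along a 3-gon: merge 3 vertices and 3 edges, delete both glued faces → V=20, E=54, F=36.
Check: V − E + F = 20 − 54 + 36 = 2.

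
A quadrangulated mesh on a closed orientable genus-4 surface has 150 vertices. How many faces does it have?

χ = 2 − 2·4 = -6, and every face is a square so 4F = 2E.
V − E + F = -6 with E = 4F/2 gives 150 − (4/2 − 1)·F = -6, so F = 156 and E = 312.

156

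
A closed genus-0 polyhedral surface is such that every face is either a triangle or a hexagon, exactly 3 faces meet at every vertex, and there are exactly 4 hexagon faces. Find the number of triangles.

Let x be the number of triangles; then F = 4 + x.
Edge–face incidences: 2E = 6·4 + 3·x = 24 + 3x.
Every vertex has degree 3, so 3V = 2E.
Euler: V − E + F = 2 ⇒ (2E)/3 − E + (4 + x) = 2.
Multiply by 6: 2·(2E) − 3·(2E) + 6·(4 + x) = 12, i.e. 24 + 6x − (24 + 3x) = 12.
Collecting terms: 3x = 12, so x = 4.
Then 2E = 24 + 3·4 = 36, so E = 18, V = 2E/3 = 12, F = 4 + 4 = 8.

4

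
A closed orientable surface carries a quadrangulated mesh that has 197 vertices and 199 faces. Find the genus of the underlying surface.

Every face is a square, so 2E = 4·199 = 796, giving E = 398.
χ = V − E + F = 197 − 398 + 199 = -2.
For a closed orientable surface χ = 2 − 2g, so g = (2 − (-2))/2 = 2.

2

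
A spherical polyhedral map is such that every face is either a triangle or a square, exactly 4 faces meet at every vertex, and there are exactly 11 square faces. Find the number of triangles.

Let x be the number of triangles; then F = 11 + x.
Edge–face incidences: 2E = 4·11 + 3·x = 44 + 3x.
Every vertex has degree 4, so 4V = 2E.
Euler: V − E + F = 2 ⇒ (2E)/4 − E + (11 + x) = 2.
Multiply by 8: 2·(2E) − 4·(2E) + 8·(11 + x) = 16, i.e. 88 + 8x − 2·(44 + 3x) = 16.
Collecting terms: 2x = 16, so x = 8.
Then 2E = 44 + 3·8 = 68, so E = 34, V = 2E/4 = 17, F = 11 + 8 = 19.

8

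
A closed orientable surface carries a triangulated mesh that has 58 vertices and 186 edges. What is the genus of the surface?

3

Every face is a triangle and each edge borders two faces, so 3F = 2·186, giving F = 124.
χ = V − E + F = 58 − 186 + 124 = -4.
For a closed orientable surface χ = 2 − 2g, so g = (2 − (-4))/2 = 3.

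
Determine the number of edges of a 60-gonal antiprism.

An antiprism on an n-gon has two n-gon caps and 2n triangles: V = 2·60 = 120, E = 4·60 = 240, F = 2·60 + 2 = 122.

240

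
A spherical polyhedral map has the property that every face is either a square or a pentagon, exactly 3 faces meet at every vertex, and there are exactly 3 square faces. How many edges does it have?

21

Let x be the number of pentagons; then F = 3 + x.
Edge–face incidences: 2E = 4·3 + 5·x = 12 + 5x.
Every vertex has degree 3, so 3V = 2E.
Euler: V − E + F = 2 ⇒ (2E)/3 − E + (3 + x) = 2.
Multiply by 6: 2·(2E) − 3·(2E) + 6·(3 + x) = 12, i.e. 18 + 6x − (12 + 5x) = 12.
Collecting terms: x + 6 = 12, so x = 6.
Then 2E = 12 + 5·6 = 42, so E = 21, V = 2E/3 = 14, F = 3 + 6 = 9.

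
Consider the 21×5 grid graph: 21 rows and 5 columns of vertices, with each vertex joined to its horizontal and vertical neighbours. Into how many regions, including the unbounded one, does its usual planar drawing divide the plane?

The grid has V = 21·5 = 105 vertices and E = 21·4 + 5·20 = 184 edges.
F = 2 − V + E = 2 − 105 + 184 = 81.

81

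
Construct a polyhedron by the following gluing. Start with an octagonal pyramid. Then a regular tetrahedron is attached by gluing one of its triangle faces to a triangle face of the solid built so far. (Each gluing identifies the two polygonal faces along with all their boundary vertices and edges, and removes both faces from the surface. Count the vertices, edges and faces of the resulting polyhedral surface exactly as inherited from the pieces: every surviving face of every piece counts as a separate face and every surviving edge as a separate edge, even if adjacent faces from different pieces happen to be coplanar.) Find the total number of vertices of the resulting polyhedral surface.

An octagonal pyramid: V=9, E=16, F=9.
Attach a regular tetrahedron (V=4, E=6, F=4) along a 3-gon: merge 3 vertices and 3 edges, delete both glued faces → V=10, E=19, F=11.
Check: V − E + F = 10 − 19 + 11 = 2.

10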